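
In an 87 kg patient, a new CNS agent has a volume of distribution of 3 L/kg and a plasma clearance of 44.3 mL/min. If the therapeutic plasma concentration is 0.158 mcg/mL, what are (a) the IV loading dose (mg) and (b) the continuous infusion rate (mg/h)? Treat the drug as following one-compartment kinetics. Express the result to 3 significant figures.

(a) 41.2 mg; (b) 0.420 mg/h

Vd(total) = 87 kg × 3 L/kg = 261.0 L
Loading dose = Vd × C = 261.0 × 0.158 = 41.24 mg
CL = 44.3 mL/min × 60/1000 = 2.658 L/h
Infusion rate = 2.658 L/h × 0.158 mg/L = 0.4200 mg/h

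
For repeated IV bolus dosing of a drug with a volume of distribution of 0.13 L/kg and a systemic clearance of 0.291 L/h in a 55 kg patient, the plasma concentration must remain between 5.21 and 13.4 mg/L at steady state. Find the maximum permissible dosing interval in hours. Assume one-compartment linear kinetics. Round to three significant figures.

23.2 h

Vd(total) = 55 kg × 0.13 L/kg = 7.150 L
k = CL / Vd = 0.2910 / 7.150 = 0.04070 h⁻¹
Between IV bolus doses, concentration decays as C = C₀·e^(−kτ), so C_peak/C_trough = e^(kτ).
τ_max = ln(C_peak/C_trough) / k = ln(13.4/5.21) / 0.04070 = 0.9447 / 0.04070 = 23.21 h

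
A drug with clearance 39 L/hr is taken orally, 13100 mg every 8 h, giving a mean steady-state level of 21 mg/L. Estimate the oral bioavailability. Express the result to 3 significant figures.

F·D/τ = CL·Css at steady state → F = CL·Css·τ / D.
F = 39 × 21 × 8 / 13100 = 0.500

0.500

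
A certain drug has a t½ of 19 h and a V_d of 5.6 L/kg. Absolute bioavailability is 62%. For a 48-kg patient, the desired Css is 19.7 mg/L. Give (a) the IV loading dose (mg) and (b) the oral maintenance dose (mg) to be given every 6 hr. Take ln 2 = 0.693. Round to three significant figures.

Vd(total) = 48 kg × 5.6 L/kg = 268.8 L
LD = Vd × C = 268.8 × 19.7 = 5295 mg
CL = 0.693 × Vd / t½ = 0.693 × 268.8 / 19 = 9.804 L/h
D = CL × Css × τ / F = 9.804 × 19.7 × 6 / 0.62 = 1869 mg

(a) 5300 mg; (b) 1870 mg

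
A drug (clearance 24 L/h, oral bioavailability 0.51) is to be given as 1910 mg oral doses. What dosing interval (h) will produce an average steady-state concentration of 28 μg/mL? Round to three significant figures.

1.45 h

F·D/τ = CL·Css → τ = F·D / (CL·Css).
τ = 0.51 × 1910 / (24 × 28) = 1.450 h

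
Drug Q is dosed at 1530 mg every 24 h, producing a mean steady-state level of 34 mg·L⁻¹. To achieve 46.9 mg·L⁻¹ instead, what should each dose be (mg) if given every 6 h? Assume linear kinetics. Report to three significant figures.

528 mg

For first-order elimination, Css ∝ F·D/(CL·τ); F and CL are unchanged, so Css ∝ D/τ.
D₂ = D₁ × (Css,target / Css,current) × (τ₂/τ₁) = 1530 × (46.9/34) × (6/24) = 527.6 mg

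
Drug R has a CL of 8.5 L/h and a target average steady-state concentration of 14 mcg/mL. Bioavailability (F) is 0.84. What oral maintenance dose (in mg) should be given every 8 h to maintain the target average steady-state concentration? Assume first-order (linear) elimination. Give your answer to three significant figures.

At steady state, dose per interval replaces the amount cleared in that interval: F·D/τ = CL·Css.
D = CL × Css × τ / F = 8.500 × 14 × 8 / 0.84 = 1133 mg

1130 mg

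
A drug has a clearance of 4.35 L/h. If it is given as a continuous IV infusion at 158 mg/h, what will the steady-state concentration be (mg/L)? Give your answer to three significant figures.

Css = rate / CL = 158 / 4.350 = 36.32 mg/L

36.3 mg/L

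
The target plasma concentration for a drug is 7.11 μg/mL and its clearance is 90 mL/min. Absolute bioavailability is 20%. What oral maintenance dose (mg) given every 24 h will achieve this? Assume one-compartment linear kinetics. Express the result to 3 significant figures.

4610 mg

CL = 90 mL/min = 90 × 0.06 = 5.400 L/h
At steady state, dose per interval replaces the amount cleared in that interval: F·D/τ = CL·Css.
D = CL × Css × τ / F = 5.400 × 7.11 × 24 / 0.2 = 4607 mg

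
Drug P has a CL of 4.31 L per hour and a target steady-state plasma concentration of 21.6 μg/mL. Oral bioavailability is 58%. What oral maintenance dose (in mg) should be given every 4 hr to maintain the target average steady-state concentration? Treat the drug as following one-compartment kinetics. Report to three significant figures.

At steady state, dose per interval replaces the amount cleared in that interval: F·D/τ = CL·Css.
D = CL × Css × τ / F = 4.310 × 21.6 × 4 / 0.58 = 642.0 mg

642 mg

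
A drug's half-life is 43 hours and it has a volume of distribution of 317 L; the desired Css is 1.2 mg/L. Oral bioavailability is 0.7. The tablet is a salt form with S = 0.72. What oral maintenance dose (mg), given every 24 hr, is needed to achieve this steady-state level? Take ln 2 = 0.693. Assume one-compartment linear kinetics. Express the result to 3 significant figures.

292 mg

CL = 0.693 × Vd / t½ = 0.693 × 317.0 / 43 = 5.109 L/h
D = CL × Css × τ / F / S = 5.109 × 1.2 × 24 / 0.7 / 0.72 = 291.9 mg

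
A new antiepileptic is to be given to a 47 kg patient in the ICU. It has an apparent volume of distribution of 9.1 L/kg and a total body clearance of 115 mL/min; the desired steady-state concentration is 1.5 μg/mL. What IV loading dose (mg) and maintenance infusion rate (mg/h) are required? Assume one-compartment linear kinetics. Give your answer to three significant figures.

(a) 642 mg; (b) 10.4 mg/h

Total Vd = 9.1 × 47 = 427.7 L
Loading: fill Vd to C_target → 427.7 L × 1.5 mg/L = 641.6 mg
CL = 115 mL/min × 60/1000 = 6.900 L/h
Infusion rate = 6.900 L/h × 1.5 mg/L = 10.35 mg/h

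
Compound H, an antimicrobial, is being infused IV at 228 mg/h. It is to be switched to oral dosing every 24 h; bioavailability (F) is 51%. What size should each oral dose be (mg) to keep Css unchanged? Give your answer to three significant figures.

10700 mg

To maintain the same Css, the systemic dosing rate must be unchanged: F·D/τ = infusion rate.
D = rate × τ / F = 228 × 24 / 0.51 = 10730 mg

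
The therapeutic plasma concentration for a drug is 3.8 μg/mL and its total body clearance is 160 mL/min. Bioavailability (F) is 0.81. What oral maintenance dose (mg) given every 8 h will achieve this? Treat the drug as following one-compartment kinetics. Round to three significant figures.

Convert clearance: 160 mL/min × 60 min/h ÷ 1000 mL/L = 9.600 L/h
D = CL × Css × τ / F = 9.600 × 3.8 × 8 / 0.81 = 360.3 mg

360 mg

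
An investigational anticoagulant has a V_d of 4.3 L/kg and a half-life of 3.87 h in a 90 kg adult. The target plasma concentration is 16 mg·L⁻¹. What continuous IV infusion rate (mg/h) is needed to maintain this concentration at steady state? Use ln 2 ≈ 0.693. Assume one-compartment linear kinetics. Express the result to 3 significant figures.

Total Vd = 4.3 × 90 = 387.0 L
CL = ln 2 · Vd / t½ = 0.693 × 387.0 / 3.87 = 69.30 L/h
Infusion rate = CL × Css = 69.30 × 16 = 1109 mg/h

1110 mg/h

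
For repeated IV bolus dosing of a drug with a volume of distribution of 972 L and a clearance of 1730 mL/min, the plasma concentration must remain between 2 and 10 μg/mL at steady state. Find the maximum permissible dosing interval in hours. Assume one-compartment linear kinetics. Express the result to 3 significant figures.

15.1 h

Convert clearance: 1730 mL/min × 60 min/h ÷ 1000 mL/L = 103.8 L/h
k = CL / Vd = 103.8 / 972.0 = 0.1068 h⁻¹
Between IV bolus doses, concentration decays as C = C₀·e^(−kτ), so C_peak/C_trough = e^(kτ).
τ_max = ln(C_peak/C_trough) / k = ln(10/2) / 0.1068 = 1.609 / 0.1068 = 15.07 h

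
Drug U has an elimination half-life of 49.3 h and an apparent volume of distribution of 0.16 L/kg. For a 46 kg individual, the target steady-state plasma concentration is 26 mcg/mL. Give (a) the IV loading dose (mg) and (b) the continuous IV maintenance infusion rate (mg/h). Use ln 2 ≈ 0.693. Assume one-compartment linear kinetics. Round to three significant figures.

(a) 191 mg; (b) 2.69 mg/h

Vd(total) = 46 kg × 0.16 L/kg = 7.360 L
LD = Vd × C = 7.360 × 26 = 191.4 mg
CL = 0.693 × Vd / t½ = 0.693 × 7.360 / 49.3 = 0.1035 L/h
Infusion rate = CL × Css = 0.1035 × 26 = 2.691 mg/h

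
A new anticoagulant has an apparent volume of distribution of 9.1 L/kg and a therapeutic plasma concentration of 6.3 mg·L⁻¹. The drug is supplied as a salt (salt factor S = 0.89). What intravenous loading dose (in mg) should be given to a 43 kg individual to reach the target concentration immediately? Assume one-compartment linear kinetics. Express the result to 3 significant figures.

Vd(total) = 43 kg × 9.1 L/kg = 391.3 L
The loading dose fills Vd to the target concentration.
LD = Vd × C / S = 391.3 × 6.300 / 0.89 = 2770 mg

2770 mg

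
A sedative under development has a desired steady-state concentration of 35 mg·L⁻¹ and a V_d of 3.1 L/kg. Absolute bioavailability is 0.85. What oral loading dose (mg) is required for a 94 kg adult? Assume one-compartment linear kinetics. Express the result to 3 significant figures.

12000 mg

Vd(total) = 94 kg × 3.1 L/kg = 291.4 L
LD = Vd × C / F = 291.4 × 35.00 / 0.85 = 12000 mg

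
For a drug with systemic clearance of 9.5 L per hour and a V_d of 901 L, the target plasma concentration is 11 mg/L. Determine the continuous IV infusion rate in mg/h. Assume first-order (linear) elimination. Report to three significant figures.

105 mg/h

Rate = CL × Css = 9.500 × 11 = 104.5 mg/h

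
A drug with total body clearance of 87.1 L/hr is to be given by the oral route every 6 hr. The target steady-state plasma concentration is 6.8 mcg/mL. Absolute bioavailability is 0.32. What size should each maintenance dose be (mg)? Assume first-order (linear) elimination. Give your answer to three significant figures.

At steady state, dose per interval replaces the amount cleared in that interval: F·D/τ = CL·Css.
D = CL × Css × τ / F = 87.10 × 6.8 × 6 / 0.32 = 11110 mg

11100 mg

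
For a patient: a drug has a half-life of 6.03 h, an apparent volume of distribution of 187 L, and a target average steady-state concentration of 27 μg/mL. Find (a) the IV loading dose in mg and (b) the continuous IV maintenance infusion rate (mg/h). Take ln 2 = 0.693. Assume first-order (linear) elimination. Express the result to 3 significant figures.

LD = Vd × C = 187.0 × 27 = 5049 mg
CL = 0.693 × Vd / t½ = 0.693 × 187.0 / 6.03 = 21.49 L/h
Infusion rate = CL × Css = 21.49 × 27 = 580.2 mg/h

(a) 5050 mg; (b) 580 mg/h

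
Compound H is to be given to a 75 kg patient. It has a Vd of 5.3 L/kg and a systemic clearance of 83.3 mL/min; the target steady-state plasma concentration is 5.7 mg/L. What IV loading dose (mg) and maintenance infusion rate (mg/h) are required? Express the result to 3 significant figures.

Total Vd = 5.3 × 75 = 397.5 L
LD = Vd · C_target = 397.5 × 5.7 = 2266 mg
CL = 83.3 mL/min × 60/1000 = 4.998 L/h
Maintenance infusion rate = CL × Css = 4.998 × 5.7 = 28.49 mg/h

(a) 2270 mg; (b) 28.5 mg/h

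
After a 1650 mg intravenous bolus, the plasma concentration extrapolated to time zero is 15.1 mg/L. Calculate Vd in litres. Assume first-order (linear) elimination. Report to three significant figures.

109 L

Immediately after an IV bolus, C₀ = Dose / Vd, so Vd = Dose / C₀.
Vd = 1650 / 15.1 = 109.3 L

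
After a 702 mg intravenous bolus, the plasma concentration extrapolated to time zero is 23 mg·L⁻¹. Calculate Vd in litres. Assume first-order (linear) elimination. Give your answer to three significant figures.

30.5 L

Immediately after an IV bolus, C₀ = Dose / Vd, so Vd = Dose / C₀.
Vd = 702 / 23 = 30.52 L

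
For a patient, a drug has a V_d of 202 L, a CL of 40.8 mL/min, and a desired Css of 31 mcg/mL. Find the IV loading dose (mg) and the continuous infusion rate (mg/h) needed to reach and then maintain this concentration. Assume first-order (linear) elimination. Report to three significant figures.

Loading dose = Vd × C = 202.0 × 31 = 6262 mg
CL = 40.8 mL/min × 60/1000 = 2.448 L/h
Maintenance: replace elimination → rate = CL × Css = 2.448 × 31 = 75.89 mg/h

(a) 6260 mg; (b) 75.9 mg/h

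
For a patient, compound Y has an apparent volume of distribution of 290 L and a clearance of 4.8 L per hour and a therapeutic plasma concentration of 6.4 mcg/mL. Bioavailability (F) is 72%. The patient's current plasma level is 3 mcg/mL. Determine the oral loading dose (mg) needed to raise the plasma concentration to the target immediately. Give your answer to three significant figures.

1370 mg

Loading dose depends on Vd (not clearance): it fills the distribution volume.
Concentration deficit ΔC = 6.4 − 3 = 3.400 mg/L
LD = Vd × ΔC / F = 290.0 × 3.400 / 0.72 = 1369 mg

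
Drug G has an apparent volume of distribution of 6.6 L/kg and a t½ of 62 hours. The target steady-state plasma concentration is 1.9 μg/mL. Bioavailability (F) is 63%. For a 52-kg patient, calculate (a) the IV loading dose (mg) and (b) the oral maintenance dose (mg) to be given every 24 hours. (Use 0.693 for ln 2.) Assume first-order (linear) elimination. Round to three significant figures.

Vd(total) = 52 kg × 6.6 L/kg = 343.2 L
LD = Vd × C = 343.2 × 1.9 = 652.1 mg
CL = 0.693 × Vd / t½ = 0.693 × 343.2 / 62 = 3.836 L/h
D = CL × Css × τ / F = 3.836 × 1.9 × 24 / 0.63 = 277.7 mg

(a) 652 mg; (b) 278 mg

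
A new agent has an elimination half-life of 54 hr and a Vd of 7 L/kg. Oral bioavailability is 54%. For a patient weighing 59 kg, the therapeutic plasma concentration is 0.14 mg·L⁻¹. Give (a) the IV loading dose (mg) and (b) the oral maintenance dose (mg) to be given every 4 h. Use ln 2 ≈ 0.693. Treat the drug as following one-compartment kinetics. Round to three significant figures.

(a) 57.8 mg; (b) 5.50 mg

Total Vd = 7 × 59 = 413.0 L
LD = Vd × C = 413.0 × 0.14 = 57.82 mg
CL = 0.693 × Vd / t½ = 0.693 × 413.0 / 54 = 5.300 L/h
D = CL × Css × τ / F = 5.300 × 0.14 × 4 / 0.54 = 5.496 mg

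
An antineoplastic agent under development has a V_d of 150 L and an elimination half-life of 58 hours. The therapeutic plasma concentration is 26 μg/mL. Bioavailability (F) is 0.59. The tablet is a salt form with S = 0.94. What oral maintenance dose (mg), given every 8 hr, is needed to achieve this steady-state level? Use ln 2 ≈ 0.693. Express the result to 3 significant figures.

672 mg

CL = ln 2 · Vd / t½ = 0.693 × 150.0 / 58 = 1.792 L/h
D = CL × Css × τ / F / S = 1.792 × 26 × 8 / 0.59 / 0.94 = 672.1 mg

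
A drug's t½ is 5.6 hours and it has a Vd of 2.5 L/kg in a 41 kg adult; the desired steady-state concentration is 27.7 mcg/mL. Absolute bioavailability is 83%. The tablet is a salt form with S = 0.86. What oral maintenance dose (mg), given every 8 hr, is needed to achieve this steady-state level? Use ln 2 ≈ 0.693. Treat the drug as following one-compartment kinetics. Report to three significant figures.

Vd(total) = 41 kg × 2.5 L/kg = 102.5 L
CL = ln 2 · Vd / t½ = 0.693 × 102.5 / 5.6 = 12.68 L/h
D = CL × Css × τ / F / S = 12.68 × 27.7 × 8 / 0.83 / 0.86 = 3937 mg

3940 mg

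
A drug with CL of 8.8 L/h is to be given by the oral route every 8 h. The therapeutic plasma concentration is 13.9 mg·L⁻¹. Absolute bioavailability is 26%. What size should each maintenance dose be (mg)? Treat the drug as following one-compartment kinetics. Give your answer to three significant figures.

D = CL × Css × τ / F = 8.800 × 13.9 × 8 / 0.26 = 3764 mg

3760 mg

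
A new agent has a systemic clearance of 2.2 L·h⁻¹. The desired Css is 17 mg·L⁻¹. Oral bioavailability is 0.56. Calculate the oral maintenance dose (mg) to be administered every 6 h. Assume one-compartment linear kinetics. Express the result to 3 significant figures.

401 mg

D = CL × Css × τ / F = 2.200 × 17 × 6 / 0.56 = 400.7 mg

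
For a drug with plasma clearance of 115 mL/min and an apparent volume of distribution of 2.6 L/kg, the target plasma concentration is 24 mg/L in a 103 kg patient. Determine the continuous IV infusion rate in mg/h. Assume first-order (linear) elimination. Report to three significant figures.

166 mg/h

Convert clearance: 115 mL/min × 60 min/h ÷ 1000 mL/L = 6.900 L/h
At steady state, infusion rate equals elimination rate: rate in = CL × Css.
Infusion rate = CL · Css = 6.900 L/h × 24 mg/L = 165.6 mg/h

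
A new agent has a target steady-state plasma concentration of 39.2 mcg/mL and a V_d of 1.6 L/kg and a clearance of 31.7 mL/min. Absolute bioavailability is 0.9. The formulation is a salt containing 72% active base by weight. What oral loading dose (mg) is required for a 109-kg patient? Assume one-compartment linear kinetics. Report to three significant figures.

Total Vd = 1.6 × 109 = 174.4 L
The loading dose fills Vd to the target concentration.
LD = Vd × C / F / S = 174.4 × 39.20 / 0.9 / 0.72 = 10550 mg

10600 mg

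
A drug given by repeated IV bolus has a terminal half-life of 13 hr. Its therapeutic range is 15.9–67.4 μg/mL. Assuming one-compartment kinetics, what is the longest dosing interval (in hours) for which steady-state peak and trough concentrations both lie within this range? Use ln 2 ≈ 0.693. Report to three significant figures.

k = 0.693 / t½ = 0.693 / 13 = 0.05331 h⁻¹
Between IV bolus doses, concentration decays as C = C₀·e^(−kτ), so C_peak/C_trough = e^(kτ).
τ_max = ln(C_peak/C_trough) / k = ln(67.4/15.9) / 0.05331 = 1.444 / 0.05331 = 27.09 h

27.1 h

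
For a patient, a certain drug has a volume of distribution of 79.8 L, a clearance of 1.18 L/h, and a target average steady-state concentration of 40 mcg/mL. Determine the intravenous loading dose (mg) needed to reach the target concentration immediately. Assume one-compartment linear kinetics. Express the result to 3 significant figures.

LD = Vd × C = 79.80 × 40.00 = 3192 mg

3190 mg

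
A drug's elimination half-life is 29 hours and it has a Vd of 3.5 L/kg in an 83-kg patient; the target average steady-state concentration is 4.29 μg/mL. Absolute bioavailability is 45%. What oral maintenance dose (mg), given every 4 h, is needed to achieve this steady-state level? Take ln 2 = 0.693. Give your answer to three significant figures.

Total Vd = 3.5 × 83 = 290.5 L
CL = 0.693 × Vd / t½ = 0.693 × 290.5 / 29 = 6.942 L/h
D = CL × Css × τ / F = 6.942 × 4.29 × 4 / 0.45 = 264.7 mg

265 mg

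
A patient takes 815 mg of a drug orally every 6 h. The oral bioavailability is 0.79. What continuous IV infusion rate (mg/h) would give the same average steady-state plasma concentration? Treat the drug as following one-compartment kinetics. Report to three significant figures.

107 mg/h

Equivalent systemic input: infusion rate = F·D/τ.
Rate = 0.79 × 815 / 6 = 107.3 mg/h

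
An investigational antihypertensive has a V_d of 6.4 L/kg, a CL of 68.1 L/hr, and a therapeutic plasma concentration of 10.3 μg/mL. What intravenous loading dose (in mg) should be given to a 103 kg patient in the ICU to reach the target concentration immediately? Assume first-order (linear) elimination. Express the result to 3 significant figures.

6790 mg

Vd = 6.4 L/kg × 103 kg = 659.2 L
LD = Vd × C = 659.2 × 10.30 = 6790 mg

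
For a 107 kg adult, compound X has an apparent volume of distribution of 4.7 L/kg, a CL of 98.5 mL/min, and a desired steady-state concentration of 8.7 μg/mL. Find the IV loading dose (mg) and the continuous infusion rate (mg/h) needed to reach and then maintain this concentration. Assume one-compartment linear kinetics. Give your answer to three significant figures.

(a) 4380 mg; (b) 51.4 mg/h

Total Vd = 4.7 × 107 = 502.9 L
Loading dose = Vd × C = 502.9 × 8.7 = 4375 mg
CL = 98.5 mL/min = 98.5 × 0.06 = 5.910 L/h
Infusion rate = 5.910 L/h × 8.7 mg/L = 51.42 mg/h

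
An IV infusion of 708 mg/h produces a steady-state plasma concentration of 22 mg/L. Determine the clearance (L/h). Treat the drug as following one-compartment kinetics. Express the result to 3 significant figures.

32.2 L/h

At steady state, infusion rate = CL × Css, so CL = rate / Css.
CL = 708 / 22 = 32.18 L/h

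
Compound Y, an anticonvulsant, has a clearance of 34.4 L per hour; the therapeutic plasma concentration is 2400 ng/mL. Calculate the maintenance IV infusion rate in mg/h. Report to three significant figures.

82.6 mg/h

C = 2400 ng/mL = 2.400 mg/L
Infusion rate = CL · Css = 34.40 L/h × 2.4 mg/L = 82.56 mg/h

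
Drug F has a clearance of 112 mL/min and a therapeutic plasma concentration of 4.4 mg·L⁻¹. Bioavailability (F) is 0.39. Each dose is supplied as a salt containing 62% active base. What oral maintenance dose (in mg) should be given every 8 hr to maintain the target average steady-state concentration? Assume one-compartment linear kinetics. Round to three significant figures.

978 mg

Convert clearance: 112 mL/min × 60 min/h ÷ 1000 mL/L = 6.720 L/h
D = CL × Css × τ / F / S = 6.720 × 4.4 × 8 / 0.39 / 0.62 = 978.3 mg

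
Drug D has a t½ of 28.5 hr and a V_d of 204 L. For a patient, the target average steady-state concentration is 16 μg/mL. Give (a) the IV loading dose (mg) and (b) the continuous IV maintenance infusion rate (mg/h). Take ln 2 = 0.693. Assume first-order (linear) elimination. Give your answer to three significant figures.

LD = Vd × C = 204.0 × 16 = 3264 mg
CL = 0.693 × Vd / t½ = 0.693 × 204.0 / 28.5 = 4.960 L/h
Infusion rate = CL × Css = 4.960 × 16 = 79.36 mg/h

(a) 3260 mg; (b) 79.4 mg/h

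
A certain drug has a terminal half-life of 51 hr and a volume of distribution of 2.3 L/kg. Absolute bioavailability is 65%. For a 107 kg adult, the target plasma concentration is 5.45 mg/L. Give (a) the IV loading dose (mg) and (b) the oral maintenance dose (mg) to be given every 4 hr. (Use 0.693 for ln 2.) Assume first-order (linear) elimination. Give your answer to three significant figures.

(a) 1340 mg; (b) 112 mg

Vd(total) = 107 kg × 2.3 L/kg = 246.1 L
LD = Vd × C = 246.1 × 5.45 = 1341 mg
CL = 0.693 × Vd / t½ = 0.693 × 246.1 / 51 = 3.344 L/h
D = CL × Css × τ / F = 3.344 × 5.45 × 4 / 0.65 = 112.2 mg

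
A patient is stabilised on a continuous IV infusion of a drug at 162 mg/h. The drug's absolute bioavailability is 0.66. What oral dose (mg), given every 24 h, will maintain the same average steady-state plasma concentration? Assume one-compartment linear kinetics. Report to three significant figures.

5890 mg

To maintain the same Css, the systemic dosing rate must be unchanged: F·D/τ = infusion rate.
D = rate × τ / F = 162 × 24 / 0.66 = 5891 mg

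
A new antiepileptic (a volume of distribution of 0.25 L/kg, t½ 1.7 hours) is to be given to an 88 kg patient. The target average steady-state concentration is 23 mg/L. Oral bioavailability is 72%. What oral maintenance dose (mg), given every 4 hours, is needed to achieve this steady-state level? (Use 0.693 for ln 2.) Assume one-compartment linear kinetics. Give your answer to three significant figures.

1150 mg

Vd = 0.25 L/kg × 88 kg = 22.00 L
CL = 0.693 × Vd / t½ = 0.693 × 22.00 / 1.7 = 8.968 L/h
D = CL × Css × τ / F = 8.968 × 23 × 4 / 0.72 = 1146 mg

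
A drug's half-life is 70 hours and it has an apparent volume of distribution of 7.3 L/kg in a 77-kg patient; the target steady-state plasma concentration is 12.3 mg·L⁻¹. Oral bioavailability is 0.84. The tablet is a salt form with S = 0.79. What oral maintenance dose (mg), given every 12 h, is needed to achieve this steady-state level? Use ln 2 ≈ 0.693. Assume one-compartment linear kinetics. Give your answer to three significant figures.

1240 mg

Vd(total) = 77 kg × 7.3 L/kg = 562.1 L
k = 0.693/70 = 0.009900 h⁻¹, so CL = k·Vd = 0.009900 × 562.1 = 5.565 L/h
D = CL × Css × τ / F / S = 5.565 × 12.3 × 12 / 0.84 / 0.79 = 1238 mg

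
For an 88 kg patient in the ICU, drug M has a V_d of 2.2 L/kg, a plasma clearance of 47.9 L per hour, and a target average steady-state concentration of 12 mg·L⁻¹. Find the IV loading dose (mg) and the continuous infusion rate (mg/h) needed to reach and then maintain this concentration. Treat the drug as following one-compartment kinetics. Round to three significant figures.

Vd(total) = 88 kg × 2.2 L/kg = 193.6 L
Loading: fill Vd to C_target → 193.6 L × 12 mg/L = 2323 mg
Infusion rate = 47.90 L/h × 12 mg/L = 574.8 mg/h

(a) 2320 mg; (b) 575 mg/h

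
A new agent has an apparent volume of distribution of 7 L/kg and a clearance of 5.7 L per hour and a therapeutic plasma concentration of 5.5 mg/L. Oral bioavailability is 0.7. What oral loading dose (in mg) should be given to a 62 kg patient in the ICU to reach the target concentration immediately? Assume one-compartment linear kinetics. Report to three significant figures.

3410 mg

Total Vd = 7 × 62 = 434.0 L
LD is governed by Vd — clearance does not enter the loading-dose calculation.
LD = Vd × C / F = 434.0 × 5.500 / 0.7 = 3410 mg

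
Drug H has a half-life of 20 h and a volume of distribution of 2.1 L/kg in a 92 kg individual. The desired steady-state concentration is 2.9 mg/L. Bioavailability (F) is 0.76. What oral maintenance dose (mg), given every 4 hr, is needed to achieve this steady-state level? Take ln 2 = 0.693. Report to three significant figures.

102 mg

Vd = 2.1 L/kg × 92 kg = 193.2 L
CL = 0.693 × Vd / t½ = 0.693 × 193.2 / 20 = 6.694 L/h
D = CL × Css × τ / F = 6.694 × 2.9 × 4 / 0.76 = 102.2 mg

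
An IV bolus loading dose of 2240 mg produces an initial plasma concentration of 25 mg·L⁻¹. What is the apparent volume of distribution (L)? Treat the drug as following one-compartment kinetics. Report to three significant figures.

Immediately after an IV bolus, C₀ = Dose / Vd, so Vd = Dose / C₀.
Vd = 2240 / 25 = 89.60 L

89.6 L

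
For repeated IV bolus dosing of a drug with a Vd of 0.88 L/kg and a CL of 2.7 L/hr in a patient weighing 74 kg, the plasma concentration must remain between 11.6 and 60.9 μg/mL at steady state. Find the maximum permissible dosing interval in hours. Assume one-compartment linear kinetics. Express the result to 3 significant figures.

40.0 h

Vd = 0.88 L/kg × 74 kg = 65.12 L
k = CL / Vd = 2.700 / 65.12 = 0.04146 h⁻¹
Between IV bolus doses, concentration decays as C = C₀·e^(−kτ), so C_peak/C_trough = e^(kτ).
τ_max = ln(C_peak/C_trough) / k = ln(60.9/11.6) / 0.04146 = 1.658 / 0.04146 = 39.99 h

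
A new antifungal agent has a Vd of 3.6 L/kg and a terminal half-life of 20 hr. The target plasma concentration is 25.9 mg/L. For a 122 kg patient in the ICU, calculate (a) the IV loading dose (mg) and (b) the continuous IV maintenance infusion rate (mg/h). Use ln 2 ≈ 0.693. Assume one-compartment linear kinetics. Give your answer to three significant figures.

Vd(total) = 122 kg × 3.6 L/kg = 439.2 L
LD = Vd × C = 439.2 × 25.9 = 11380 mg
CL = 0.693 × Vd / t½ = 0.693 × 439.2 / 20 = 15.22 L/h
Infusion rate = CL × Css = 15.22 × 25.9 = 394.2 mg/h

(a) 11400 mg; (b) 394 mg/h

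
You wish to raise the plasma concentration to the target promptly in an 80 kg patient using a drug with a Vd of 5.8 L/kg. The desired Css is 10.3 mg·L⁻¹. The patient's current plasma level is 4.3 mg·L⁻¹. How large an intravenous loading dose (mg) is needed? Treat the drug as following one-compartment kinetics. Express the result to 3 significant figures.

Total Vd = 5.8 × 80 = 464.0 L
The loading dose fills Vd to the target concentration.
Concentration deficit ΔC = 10.3 − 4.3 = 6.000 mg/L
LD = Vd × ΔC = 464.0 × 6.000 = 2784 mg

2780 mg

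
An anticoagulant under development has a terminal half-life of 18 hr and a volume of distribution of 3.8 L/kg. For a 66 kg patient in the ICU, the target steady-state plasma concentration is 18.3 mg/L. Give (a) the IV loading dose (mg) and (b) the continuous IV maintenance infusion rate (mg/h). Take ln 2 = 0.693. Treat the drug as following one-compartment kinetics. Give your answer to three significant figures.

Vd = 3.8 L/kg × 66 kg = 250.8 L
LD = Vd × C = 250.8 × 18.3 = 4590 mg
CL = 0.693 × Vd / t½ = 0.693 × 250.8 / 18 = 9.656 L/h
Infusion rate = CL × Css = 9.656 × 18.3 = 176.7 mg/h

(a) 4590 mg; (b) 177 mg/h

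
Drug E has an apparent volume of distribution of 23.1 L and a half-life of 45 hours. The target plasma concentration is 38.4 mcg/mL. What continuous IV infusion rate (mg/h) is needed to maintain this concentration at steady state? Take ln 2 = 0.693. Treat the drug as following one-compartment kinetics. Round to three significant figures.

13.7 mg/h

k = 0.693/45 = 0.01540 h⁻¹, so CL = k·Vd = 0.01540 × 23.10 = 0.3557 L/h
Infusion rate = CL × Css = 0.3557 × 38.4 = 13.66 mg/h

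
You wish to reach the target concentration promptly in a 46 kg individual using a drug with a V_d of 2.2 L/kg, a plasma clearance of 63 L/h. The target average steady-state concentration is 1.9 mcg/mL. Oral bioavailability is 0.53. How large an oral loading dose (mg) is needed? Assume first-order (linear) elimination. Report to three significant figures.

363 mg

Vd = 2.2 L/kg × 46 kg = 101.2 L
LD = Vd × C / F = 101.2 × 1.900 / 0.53 = 362.8 mg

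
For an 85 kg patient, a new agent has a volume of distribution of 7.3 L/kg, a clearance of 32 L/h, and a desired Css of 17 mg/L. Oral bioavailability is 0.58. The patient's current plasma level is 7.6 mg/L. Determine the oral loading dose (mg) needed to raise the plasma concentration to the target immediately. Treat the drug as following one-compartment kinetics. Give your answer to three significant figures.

10100 mg

Vd = 7.3 L/kg × 85 kg = 620.5 L
Concentration deficit ΔC = 17 − 7.6 = 9.400 mg/L
LD = Vd × ΔC / F = 620.5 × 9.400 / 0.58 = 10060 mg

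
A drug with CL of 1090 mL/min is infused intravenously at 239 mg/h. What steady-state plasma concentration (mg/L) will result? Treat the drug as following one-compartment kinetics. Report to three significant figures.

CL = 1090 mL/min × 60/1000 = 65.40 L/h
Css = rate / CL = 239 / 65.40 = 3.654 mg/L

3.65 mg/L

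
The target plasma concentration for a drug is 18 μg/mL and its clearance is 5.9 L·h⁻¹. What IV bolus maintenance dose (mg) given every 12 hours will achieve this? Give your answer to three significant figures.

1270 mg

D = CL × Css × τ = 5.900 × 18 × 12 = 1274 mg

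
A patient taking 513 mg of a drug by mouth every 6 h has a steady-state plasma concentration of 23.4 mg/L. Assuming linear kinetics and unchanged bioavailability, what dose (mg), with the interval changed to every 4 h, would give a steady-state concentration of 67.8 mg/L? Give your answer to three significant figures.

For first-order elimination, Css ∝ F·D/(CL·τ); F and CL are unchanged, so Css ∝ D/τ.
D₂ = D₁ × (Css,target / Css,current) × (τ₂/τ₁) = 513 × (67.8/23.4) × (4/6) = 990.9 mg

991 mg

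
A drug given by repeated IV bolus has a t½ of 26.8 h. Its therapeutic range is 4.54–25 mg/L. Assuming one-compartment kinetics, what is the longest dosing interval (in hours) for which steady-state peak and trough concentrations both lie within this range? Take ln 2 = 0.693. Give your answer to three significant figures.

k = 0.693 / t½ = 0.693 / 26.8 = 0.02586 h⁻¹
Between IV bolus doses, concentration decays as C = C₀·e^(−kτ), so C_peak/C_trough = e^(kτ).
τ_max = ln(C_peak/C_trough) / k = ln(25/4.54) / 0.02586 = 1.706 / 0.02586 = 65.97 h

66.0 h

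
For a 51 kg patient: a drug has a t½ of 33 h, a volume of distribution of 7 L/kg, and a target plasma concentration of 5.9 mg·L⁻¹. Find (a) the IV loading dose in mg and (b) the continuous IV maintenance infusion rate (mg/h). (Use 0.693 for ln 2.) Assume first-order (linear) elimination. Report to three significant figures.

Total Vd = 7 × 51 = 357.0 L
LD = Vd × C = 357.0 × 5.9 = 2106 mg
CL = 0.693 × Vd / t½ = 0.693 × 357.0 / 33 = 7.497 L/h
Infusion rate = CL × Css = 7.497 × 5.9 = 44.23 mg/h

(a) 2110 mg; (b) 44.2 mg/h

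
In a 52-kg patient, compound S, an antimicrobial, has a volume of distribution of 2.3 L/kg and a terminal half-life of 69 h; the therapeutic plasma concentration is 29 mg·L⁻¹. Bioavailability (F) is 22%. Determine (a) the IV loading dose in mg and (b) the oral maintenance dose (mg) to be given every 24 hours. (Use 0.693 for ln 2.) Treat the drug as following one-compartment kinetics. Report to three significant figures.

(a) 3470 mg; (b) 3800 mg

Total Vd = 2.3 × 52 = 119.6 L
LD = Vd × C = 119.6 × 29 = 3468 mg
CL = 0.693 × Vd / t½ = 0.693 × 119.6 / 69 = 1.201 L/h
D = CL × Css × τ / F = 1.201 × 29 × 24 / 0.22 = 3800 mg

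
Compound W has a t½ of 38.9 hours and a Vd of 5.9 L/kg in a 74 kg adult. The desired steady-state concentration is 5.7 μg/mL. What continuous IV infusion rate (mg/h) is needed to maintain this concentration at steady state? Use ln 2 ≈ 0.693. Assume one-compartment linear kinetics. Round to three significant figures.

44.3 mg/h

Vd(total) = 74 kg × 5.9 L/kg = 436.6 L
k = 0.693/38.9 = 0.01781 h⁻¹, so CL = k·Vd = 0.01781 × 436.6 = 7.776 L/h
Infusion rate = CL × Css = 7.776 × 5.7 = 44.32 mg/h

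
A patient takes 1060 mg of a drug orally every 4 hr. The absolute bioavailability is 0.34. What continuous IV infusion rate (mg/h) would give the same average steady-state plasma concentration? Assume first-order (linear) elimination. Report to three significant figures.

90.1 mg/h

Equivalent systemic input: infusion rate = F·D/τ.
Rate = 0.34 × 1060 / 4 = 90.10 mg/h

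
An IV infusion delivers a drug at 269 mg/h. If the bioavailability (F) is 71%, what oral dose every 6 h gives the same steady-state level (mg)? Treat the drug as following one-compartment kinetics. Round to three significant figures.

2270 mg

To maintain the same Css, the systemic dosing rate must be unchanged: F·D/τ = infusion rate.
D = rate × τ / F = 269 × 6 / 0.71 = 2273 mg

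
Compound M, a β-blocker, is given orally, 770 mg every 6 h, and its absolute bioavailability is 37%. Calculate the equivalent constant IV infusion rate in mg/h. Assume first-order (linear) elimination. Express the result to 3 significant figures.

Equivalent systemic input: infusion rate = F·D/τ.
Rate = 0.37 × 770 / 6 = 47.48 mg/h

47.5 mg/h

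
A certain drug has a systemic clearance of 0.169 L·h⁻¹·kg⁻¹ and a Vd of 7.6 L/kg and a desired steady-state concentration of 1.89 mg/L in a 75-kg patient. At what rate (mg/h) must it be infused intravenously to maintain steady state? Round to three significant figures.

CL = 0.169 L·h⁻¹·kg⁻¹ × 75 kg = 12.68 L/h
Infusion rate = CL · Css = 12.68 L/h × 1.89 mg/L = 23.97 mg/h

24.0 mg/h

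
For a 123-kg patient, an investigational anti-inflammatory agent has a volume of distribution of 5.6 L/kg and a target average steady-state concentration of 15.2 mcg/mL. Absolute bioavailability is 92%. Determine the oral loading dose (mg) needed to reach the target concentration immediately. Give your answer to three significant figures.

Vd(total) = 123 kg × 5.6 L/kg = 688.8 L
LD = Vd × C / F = 688.8 × 15.20 / 0.92 = 11380 mg

11400 mg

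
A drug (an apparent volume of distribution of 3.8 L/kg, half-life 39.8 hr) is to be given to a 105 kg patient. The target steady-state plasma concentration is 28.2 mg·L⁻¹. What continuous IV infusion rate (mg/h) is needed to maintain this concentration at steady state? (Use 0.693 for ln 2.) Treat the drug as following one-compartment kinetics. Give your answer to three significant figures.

Vd(total) = 105 kg × 3.8 L/kg = 399.0 L
k = 0.693/39.8 = 0.01741 h⁻¹, so CL = k·Vd = 0.01741 × 399.0 = 6.947 L/h
Infusion rate = CL × Css = 6.947 × 28.2 = 195.9 mg/h

196 mg/h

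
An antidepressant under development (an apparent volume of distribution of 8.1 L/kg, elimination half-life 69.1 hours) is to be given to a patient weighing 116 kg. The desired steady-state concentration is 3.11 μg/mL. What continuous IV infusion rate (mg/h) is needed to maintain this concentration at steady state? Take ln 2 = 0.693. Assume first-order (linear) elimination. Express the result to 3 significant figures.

29.3 mg/h

Vd = 8.1 L/kg × 116 kg = 939.6 L
CL = 0.693 × Vd / t½ = 0.693 × 939.6 / 69.1 = 9.423 L/h
Infusion rate = CL × Css = 9.423 × 3.11 = 29.31 mg/h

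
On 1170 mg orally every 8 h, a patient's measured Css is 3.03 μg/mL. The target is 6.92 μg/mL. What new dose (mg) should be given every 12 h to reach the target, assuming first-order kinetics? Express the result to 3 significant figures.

4010 mg

With linear kinetics, Css is proportional to dose rate (D/τ) at fixed clearance.
D₂ = D₁ × (Css,target / Css,current) × (τ₂/τ₁) = 1170 × (6.92/3.03) × (12/8) = 4008 mg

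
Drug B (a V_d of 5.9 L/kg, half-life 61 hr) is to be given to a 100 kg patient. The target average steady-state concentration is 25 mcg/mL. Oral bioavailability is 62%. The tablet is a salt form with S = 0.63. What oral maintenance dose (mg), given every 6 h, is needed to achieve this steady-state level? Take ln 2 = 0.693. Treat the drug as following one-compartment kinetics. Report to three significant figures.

2570 mg

Vd = 5.9 L/kg × 100 kg = 590.0 L
CL = ln 2 · Vd / t½ = 0.693 × 590.0 / 61 = 6.703 L/h
D = CL × Css × τ / F / S = 6.703 × 25 × 6 / 0.62 / 0.63 = 2574 mg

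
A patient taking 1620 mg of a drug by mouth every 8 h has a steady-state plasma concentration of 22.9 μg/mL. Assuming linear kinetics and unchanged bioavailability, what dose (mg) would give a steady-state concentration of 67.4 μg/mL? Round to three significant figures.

4770 mg

With linear kinetics, Css is proportional to dose rate (D/τ) at fixed clearance.
D₂ = D₁ × (Css,target / Css,current) = 1620 × 67.4/22.9 = 4768 mg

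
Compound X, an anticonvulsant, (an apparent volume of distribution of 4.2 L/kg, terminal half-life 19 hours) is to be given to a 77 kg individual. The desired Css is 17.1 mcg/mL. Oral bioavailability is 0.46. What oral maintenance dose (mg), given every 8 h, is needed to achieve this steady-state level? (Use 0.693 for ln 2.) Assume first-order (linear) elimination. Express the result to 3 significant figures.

3510 mg

Vd(total) = 77 kg × 4.2 L/kg = 323.4 L
k = 0.693/19 = 0.03647 h⁻¹, so CL = k·Vd = 0.03647 × 323.4 = 11.79 L/h
D = CL × Css × τ / F = 11.79 × 17.1 × 8 / 0.46 = 3506 mg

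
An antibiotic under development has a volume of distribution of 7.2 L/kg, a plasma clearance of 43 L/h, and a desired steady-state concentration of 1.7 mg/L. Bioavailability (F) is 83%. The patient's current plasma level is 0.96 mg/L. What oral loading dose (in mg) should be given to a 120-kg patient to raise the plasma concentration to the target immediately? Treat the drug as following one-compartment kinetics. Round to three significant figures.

Total Vd = 7.2 × 120 = 864.0 L
Concentration deficit ΔC = 1.7 − 0.96 = 0.7400 mg/L
LD = Vd × ΔC / F = 864.0 × 0.7400 / 0.83 = 770.3 mg

770 mg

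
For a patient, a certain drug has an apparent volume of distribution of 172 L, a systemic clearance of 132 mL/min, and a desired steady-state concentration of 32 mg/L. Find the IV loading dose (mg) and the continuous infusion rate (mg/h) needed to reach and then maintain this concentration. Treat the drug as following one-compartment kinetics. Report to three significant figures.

(a) 5500 mg; (b) 253 mg/h

Loading dose = Vd × C = 172.0 × 32 = 5504 mg
CL = 132 mL/min × 60/1000 = 7.920 L/h
Infusion rate = 7.920 L/h × 32 mg/L = 253.4 mg/h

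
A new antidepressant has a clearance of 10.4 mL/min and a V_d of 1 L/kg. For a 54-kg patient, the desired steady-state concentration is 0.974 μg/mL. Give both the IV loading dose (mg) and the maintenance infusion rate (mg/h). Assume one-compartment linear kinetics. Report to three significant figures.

(a) 52.6 mg; (b) 0.608 mg/h

Vd(total) = 54 kg × 1 L/kg = 54.00 L
Loading: fill Vd to C_target → 54.00 L × 0.974 mg/L = 52.60 mg
CL = 10.4 mL/min = 10.4 × 0.06 = 0.6240 L/h
Maintenance infusion rate = CL × Css = 0.6240 × 0.974 = 0.6078 mg/h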